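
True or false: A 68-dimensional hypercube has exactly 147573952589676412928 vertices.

False. The 68-cube has 2^68 = 295147905179352825856 vertices.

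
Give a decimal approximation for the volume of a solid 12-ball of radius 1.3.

V_12(1.3) = π^(12/2) · (1.3)^12 / Γ(12/2 + 1) ≈ 31.1091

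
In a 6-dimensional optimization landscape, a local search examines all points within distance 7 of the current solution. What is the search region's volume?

Volume = π^{6/2}·(7)^6/Γ(4) = 117649·π^3/6 ≈ 607976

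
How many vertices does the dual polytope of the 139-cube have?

The 139-dimensional cross-polytope has 2n = 2·139 = 278 vertices.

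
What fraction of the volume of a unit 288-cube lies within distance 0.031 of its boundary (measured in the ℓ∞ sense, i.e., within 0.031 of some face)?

The inner cube has side 1-2·0.031 = 0.938 and volume (0.938)^288 ≈ 9.872e-09, so the shell holds 0.9999999901 of the volume.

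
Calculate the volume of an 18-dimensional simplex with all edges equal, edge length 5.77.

For a regular n-simplex with edge a, V = (a^n / n!)·√((n+1)/2^n). With a=5.77, n=18: V ≈ 6.68237e-05.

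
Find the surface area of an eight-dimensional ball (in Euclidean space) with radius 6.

S = n·V_n(r)/r = 8·V_8(6)/6 (volume-to-surface relation), giving 93312·π^4 ≈ 9.08944e+06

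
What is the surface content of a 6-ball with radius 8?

The surface area of an n-ball is 2π^(n/2) r^(n-1) / Γ(n/2). For n=6, r=8: 32768·π^3 ≈ 1.01601e+06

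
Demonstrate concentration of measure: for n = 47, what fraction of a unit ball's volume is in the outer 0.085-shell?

1 - (1-0.085)^47 ≈ 0.984626 ≈ 98.46%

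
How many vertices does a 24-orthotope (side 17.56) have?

An n-cube has 2^n vertices; for n = 24 that is 2^24 = 16777216.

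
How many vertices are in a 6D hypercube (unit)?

An n-cube has C(n,k)·2^(n-k) k-faces. Here C(6,0)·2^6 = 1·64 = 64.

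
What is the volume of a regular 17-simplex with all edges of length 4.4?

V_17 = √(18) · 4.4^17 / (17! · 2^(17/2)) ≈ 2.86094e-06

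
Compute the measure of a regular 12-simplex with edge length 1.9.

For a regular n-simplex with edge a, V = (a^n / n!)·√((n+1)/2^n). With a=1.9, n=12: V ≈ 2.60314e-07.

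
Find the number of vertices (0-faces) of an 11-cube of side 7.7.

Choose 0 of 11 axes to span the face (C(11,0) = 1 way), then fix each of the remaining 11 coordinates at one of its two extreme values (2^11 = 2048 ways): 1·2048 = 2048.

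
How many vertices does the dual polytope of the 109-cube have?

The vertices are ±e_1, ..., ±e_109, so there are 2·109 = 218.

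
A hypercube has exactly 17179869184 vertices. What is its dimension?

n = log_2(17179869184) = 34.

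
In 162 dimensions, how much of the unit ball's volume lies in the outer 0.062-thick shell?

Shell fraction = 1 - (1-0.062)^162 ≈ 0.999969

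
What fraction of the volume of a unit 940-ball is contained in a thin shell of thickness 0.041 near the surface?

V(inner)/V(outer) = ((1-0.041)/1)^940 ≈ 8.119e-18, so the shell fraction is 1 - 8.119e-18.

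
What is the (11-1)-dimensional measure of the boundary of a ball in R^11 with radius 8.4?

S_11(8.4) = 2·π^(11/2)·(8.4)^10 / Γ(11/2) ≈ 3.62485e+10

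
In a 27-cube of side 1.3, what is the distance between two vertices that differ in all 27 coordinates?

Diagonal = √27 · 1.3 ≈ 6.755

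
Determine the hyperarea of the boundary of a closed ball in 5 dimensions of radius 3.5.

|∂B_5(3.5)| = 2401·π^2/6 ≈ 3949.49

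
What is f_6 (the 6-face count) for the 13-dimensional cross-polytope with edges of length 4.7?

Each 6-face is the convex hull of 7 vertices, one chosen as ±e_i from each of 7 distinct axes: 2^7·C(13,7) = 219648.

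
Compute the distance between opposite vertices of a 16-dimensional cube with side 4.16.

The space diagonal of an n-cube of side s is s√n. Here 4.16·√16 = 16.64.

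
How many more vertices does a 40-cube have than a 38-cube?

The 40-cube has 2^40 = 1099511627776 vertices. The 38-cube has 2^38 = 274877906944 vertices. Difference: 1099511627776 - 274877906944 = 824633720832.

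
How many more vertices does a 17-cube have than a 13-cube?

The 17-cube has 2^17 = 131072 vertices. The 13-cube has 2^13 = 8192 vertices. Difference: 131072 - 8192 = 122880.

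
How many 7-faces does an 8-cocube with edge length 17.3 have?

f_7(8-orthoplex) = 2^8 · (8 choose 8) = 256.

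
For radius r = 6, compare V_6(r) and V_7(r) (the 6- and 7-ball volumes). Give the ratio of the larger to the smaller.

V_6(6) ≈ 241105, V_7(6) ≈ 1.32263e+06. The 7-ball is larger by a factor of 5.486.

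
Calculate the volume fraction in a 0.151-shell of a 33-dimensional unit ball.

V(inner)/V(outer) = ((1-0.151)/1)^33 ≈ 0.004508, so the shell fraction is 0.995492.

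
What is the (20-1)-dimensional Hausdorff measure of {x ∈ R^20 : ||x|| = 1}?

The surface area of an n-ball is 2π^(n/2) r^(n-1) / Γ(n/2). For n=20, r=1: π^10/181440 ≈ 0.516138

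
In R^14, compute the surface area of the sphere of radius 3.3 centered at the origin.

The surface area of an n-ball is 2π^(n/2) r^(n-1) / Γ(n/2). For n=14, r=3.3: 4.61772e+07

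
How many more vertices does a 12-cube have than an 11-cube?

The 12-cube has 2^12 = 4096 vertices. The 11-cube has 2^11 = 2048 vertices. Difference: 4096 - 2048 = 2048.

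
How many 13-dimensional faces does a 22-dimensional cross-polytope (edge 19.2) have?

f_13(22-orthoplex) = 2^14 · (22 choose 14) = 5239111680.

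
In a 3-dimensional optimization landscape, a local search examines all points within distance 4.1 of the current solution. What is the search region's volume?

Volume = π^{3/2}·(4.1)^3/Γ(5/2) ≈ 288.696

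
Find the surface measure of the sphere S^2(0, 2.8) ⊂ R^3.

S = n·V_n(r)/r = 3·V_3(2.8)/2.8 (volume-to-surface relation), giving 4πr² = 4π·(2.8)² ≈ 98.5203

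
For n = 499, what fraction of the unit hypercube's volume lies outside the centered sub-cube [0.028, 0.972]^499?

1 - (1 - 2·0.028)^499 = 1 - 0.944^499 ≈ 1 - 3.244e-13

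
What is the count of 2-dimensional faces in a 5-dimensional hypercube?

Choose 2 of 5 axes to span the face (C(5,2) = 10 ways), then fix each of the remaining 3 coordinates at one of its two extreme values (2^3 = 8 ways): 10·8 = 80.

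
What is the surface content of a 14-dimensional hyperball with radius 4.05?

|∂B_14(4.05)| ≈ 6.61701e+08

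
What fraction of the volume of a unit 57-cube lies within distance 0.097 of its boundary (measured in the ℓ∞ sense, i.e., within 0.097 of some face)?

Shell fraction = 1 - (1-0.194)^57 ≈ 0.9999954176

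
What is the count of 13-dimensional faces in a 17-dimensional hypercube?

f_13(17-cube) = (17 choose 13) · 2^4 = 38080.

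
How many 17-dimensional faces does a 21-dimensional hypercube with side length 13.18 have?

Choose 17 of 21 axes to span the face (C(21,17) = 5985 ways), then fix each of the remaining 4 coordinates at one of its two extreme values (2^4 = 16 ways): 5985·16 = 95760.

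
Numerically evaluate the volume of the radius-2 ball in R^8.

The n-ball volume is π^(n/2)·r^n/Γ(n/2+1). With n=8, r=2: V = 32·π^4/3 ≈ 1039.03.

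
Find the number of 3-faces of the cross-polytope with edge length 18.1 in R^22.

An n-cross-polytope has 2^(k+1)·C(n,k+1) k-faces. Here 2^4·C(22,4) = 16·7315 = 117040.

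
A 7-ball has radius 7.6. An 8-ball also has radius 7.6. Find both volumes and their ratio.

V_7(7.6) ≈ 6.91951e+06. V_8(7.6) ≈ 4.51749e+07. Ratio V_7/V_8 ≈ 0.1532.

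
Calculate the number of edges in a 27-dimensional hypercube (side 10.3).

The 27-cube has n·2^(n-1) = 27·2^26 = 27·67108864 = 1811939328 edges.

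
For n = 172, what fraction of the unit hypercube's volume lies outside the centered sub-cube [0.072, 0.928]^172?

1 - (1 - 2·0.072)^172 = 1 - 0.856^172 ≈ 1 - 2.429e-12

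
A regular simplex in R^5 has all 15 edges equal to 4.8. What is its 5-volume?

V = (4.8^5 / 5!) · √((5+1) / 2^5) ≈ 9.19445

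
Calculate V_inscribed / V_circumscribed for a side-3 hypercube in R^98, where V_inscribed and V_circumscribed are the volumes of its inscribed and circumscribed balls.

V_in/V_out = n^(-n/2) = 98^(-98/2) ≈ 2.69105e-98.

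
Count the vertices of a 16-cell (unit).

The 4-dimensional cross-polytope has 2n = 2·4 = 8 vertices.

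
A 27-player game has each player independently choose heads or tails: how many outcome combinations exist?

Each vertex is a binary string of length 27, so there are 2^27 = 134217728.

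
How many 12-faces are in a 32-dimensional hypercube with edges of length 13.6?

Choose 12 of 32 axes to span the face (C(32,12) = 225792840 ways), then fix each of the remaining 20 coordinates at one of its two extreme values (2^20 = 1048576 ways): 225792840·1048576 = 236760952995840.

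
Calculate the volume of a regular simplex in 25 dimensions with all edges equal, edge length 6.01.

V_25 = √(26) · 6.01^25 / (25! · 2^(25/2)) ≈ 1.68201e-09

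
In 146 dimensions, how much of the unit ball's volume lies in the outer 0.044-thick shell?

1 - (1-0.044)^146 ≈ 0.998598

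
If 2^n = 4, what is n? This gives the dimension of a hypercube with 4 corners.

Since 2^n = 4, we have n = 2.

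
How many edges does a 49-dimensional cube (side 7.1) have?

An n-cube has n·2^(n-1) edges. With n = 49: 49·281474976710656 = 13792273858822144.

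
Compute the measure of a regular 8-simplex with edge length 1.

Volume = 1^8 · √(9/2^8) / 8! ≈ 4.6503e-06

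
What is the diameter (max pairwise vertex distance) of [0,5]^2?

d = √(5² + 5² + ... + 5²) [2 terms] = √(2·5²) = 5√2 ≈ 7.07107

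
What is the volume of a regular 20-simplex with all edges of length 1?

Volume = 1^20 · √(21/2^20) / 20! ≈ 1.83944e-21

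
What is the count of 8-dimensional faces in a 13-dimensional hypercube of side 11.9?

Number of 8-faces = C(13,8) · 2^(13-8) = 1287 · 32 = 41184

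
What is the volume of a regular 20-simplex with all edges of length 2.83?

V_20 = √(21) · 2.83^20 / (20! · 2^(20/2)) ≈ 1.99716e-12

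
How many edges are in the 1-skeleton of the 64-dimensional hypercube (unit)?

The 64-cube has n·2^(n-1) = 64·2^63 = 64·9223372036854775808 = 590295810358705651712 edges.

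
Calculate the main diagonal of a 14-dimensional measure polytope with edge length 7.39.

The space diagonal of an n-cube of side s is s√n. Here 7.39·√14 ≈ 27.6508.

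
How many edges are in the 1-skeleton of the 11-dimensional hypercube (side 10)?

Each of the 2^11 = 2048 vertices has degree 11; total edges = 11·2^11/2 = 11264.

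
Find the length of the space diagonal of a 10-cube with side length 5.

||(5,5,...,5)|| = √(10)·5 ≈ 15.8114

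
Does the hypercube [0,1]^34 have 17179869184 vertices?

True. The 34-cube has 2^34 = 17179869184 vertices.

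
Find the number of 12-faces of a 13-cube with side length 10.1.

Number of 12-faces = C(13,12) · 2^(13-12) = 13 · 2 = 26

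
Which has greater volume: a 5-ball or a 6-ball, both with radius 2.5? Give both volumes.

V_5(2.5) ≈ 514.042. V_6(2.5) ≈ 1261.65. The 6-ball is larger.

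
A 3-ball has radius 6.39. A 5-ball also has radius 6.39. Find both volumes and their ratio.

V_3(6.39) ≈ 1092.93. V_5(6.39) ≈ 56079.3. Ratio V_3/V_5 ≈ 0.01949.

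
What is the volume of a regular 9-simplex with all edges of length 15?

V_9 = √(10) · 15^9 / (9! · 2^(9/2)) ≈ 14805.5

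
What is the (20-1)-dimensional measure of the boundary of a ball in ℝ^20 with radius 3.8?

S_20(3.8) = 2·π^(20/2)·(3.8)^19 / Γ(20/2) ≈ 5.3537e+10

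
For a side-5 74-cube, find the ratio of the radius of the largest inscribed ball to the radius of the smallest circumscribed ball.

Ratio = (s/2)/(s√74/2) = 74^(-1/2) ≈ 0.116248.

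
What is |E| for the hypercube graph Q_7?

Each of the 2^7 = 128 vertices has degree 7; total edges = 7·2^7/2 = 448.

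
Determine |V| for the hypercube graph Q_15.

Each vertex is a binary string of length 15, so there are 2^15 = 32768.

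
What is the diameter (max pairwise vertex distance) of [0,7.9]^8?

The space diagonal of an n-cube of side s is s√n. Here 7.9·√8 ≈ 22.3446.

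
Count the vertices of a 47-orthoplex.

The 47-dimensional cross-polytope has 2n = 2·47 = 94 vertices.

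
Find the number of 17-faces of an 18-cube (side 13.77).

f_17(18-cube) = (18 choose 17) · 2^1 = 36.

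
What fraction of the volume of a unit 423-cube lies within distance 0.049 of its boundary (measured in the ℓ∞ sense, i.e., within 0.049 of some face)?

1 - (1 - 2·0.049)^423 = 1 - 0.902^423 ≈ 1 - 1.128e-19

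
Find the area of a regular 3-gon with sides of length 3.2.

Area = (√3/4) · 3.2² = 4.43405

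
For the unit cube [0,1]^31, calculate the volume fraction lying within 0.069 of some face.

Shell fraction = 1 - (1-0.138)^31 ≈ 0.989983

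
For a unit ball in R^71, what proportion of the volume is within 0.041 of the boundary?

Shell fraction = 1 - (1-0.041)^71 ≈ 0.948818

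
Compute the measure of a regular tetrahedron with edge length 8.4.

Volume = (√2/12) · 8.4³ = 69.8508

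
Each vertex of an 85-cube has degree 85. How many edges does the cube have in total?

An n-cube has n·2^(n-1) edges. With n = 85: 85·19342813113834066795298816 = 1644139114675895677600399360.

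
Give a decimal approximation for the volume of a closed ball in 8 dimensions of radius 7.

Volume = π^{8/2}·(7)^8/Γ(5) = 5764801·π^4/24 ≈ 2.33977e+07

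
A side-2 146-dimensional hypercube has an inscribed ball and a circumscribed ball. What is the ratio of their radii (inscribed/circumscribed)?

Ratio = (s/2)/(s√146/2) = 146^(-1/2) ≈ 0.0827606.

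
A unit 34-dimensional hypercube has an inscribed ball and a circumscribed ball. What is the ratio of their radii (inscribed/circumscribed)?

r_in / r_out = (1/2) / (1√34/2) = 1/√34 ≈ 0.171499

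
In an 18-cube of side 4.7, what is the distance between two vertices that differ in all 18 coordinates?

The space diagonal of an n-cube of side s is s√n. Here 4.7·√18 ≈ 19.9404.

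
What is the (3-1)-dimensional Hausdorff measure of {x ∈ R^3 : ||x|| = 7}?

|∂B_3(7)| = 4πr² = 4π·(7)² ≈ 615.752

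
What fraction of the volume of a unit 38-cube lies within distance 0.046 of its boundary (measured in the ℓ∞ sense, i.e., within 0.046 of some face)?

1 - (1 - 2·0.046)^38 = 1 - 0.908^38 ≈ 0.974458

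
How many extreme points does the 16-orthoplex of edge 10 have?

The vertices are ±e_1, ..., ±e_16, so there are 2·16 = 32.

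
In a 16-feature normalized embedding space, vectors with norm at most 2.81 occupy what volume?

V_16(2.81) = π^(16/2) · (2.81)^16 / Γ(16/2 + 1) ≈ 3.55615e+06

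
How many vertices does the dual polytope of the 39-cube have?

An n-cross-polytope has 2n vertices; here n = 39, giving 78.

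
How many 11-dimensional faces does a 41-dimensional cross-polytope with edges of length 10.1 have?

Number of 11-faces = 2^(11+1) · C(41,11+1) = 4096 · 7898654920 = 32352890552320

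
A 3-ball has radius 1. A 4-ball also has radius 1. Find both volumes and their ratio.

V_3(1) ≈ 4.18879. V_4(1) ≈ 4.9348. Ratio V_3/V_4 ≈ 0.8488.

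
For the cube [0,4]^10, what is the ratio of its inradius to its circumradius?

For an n-cube of any side s, the inradius is s/2 and the circumradius is s√n/2, so the ratio is 1/√10 ≈ 0.316228.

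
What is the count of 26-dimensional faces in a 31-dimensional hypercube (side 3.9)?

Choose 26 of 31 axes to span the face (C(31,26) = 169911 ways), then fix each of the remaining 5 coordinates at one of its two extreme values (2^5 = 32 ways): 169911·32 = 5437152.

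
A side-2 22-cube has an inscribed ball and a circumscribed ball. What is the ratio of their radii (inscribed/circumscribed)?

Ratio = (s/2)/(s√22/2) = 22^(-1/2) ≈ 0.213201.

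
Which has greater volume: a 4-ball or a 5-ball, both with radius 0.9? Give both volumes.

V_4(0.9) ≈ 3.23772. V_5(0.9) ≈ 3.10821. The 4-ball is larger.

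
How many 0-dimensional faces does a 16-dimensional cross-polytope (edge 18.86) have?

Each 0-face is the convex hull of 1 vertex, one chosen as ±e_i from each of 1 distinct axis: 2^1·C(16,1) = 32.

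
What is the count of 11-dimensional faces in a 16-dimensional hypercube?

An n-cube has C(n,k)·2^(n-k) k-faces. Here C(16,11)·2^5 = 4368·32 = 139776.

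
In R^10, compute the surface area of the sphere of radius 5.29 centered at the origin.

The surface area of an n-ball is 2π^(n/2) r^(n-1) / Γ(n/2). For n=10, r=5.29: 8.27312e+07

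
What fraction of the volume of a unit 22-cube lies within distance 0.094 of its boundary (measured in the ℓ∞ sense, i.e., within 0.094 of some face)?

1 - (1 - 2·0.094)^22 = 1 - 0.812^22 ≈ 0.989762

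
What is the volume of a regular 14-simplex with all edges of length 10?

For a regular n-simplex with edge a, V = (a^n / n!)·√((n+1)/2^n). With a=10, n=14: V ≈ 34.7078.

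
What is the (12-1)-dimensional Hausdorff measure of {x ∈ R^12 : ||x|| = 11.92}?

|∂B_12(11.92)| ≈ 1.10608e+13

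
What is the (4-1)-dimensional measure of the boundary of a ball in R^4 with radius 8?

S = n·V_n(r)/r = 4·V_4(8)/8 (volume-to-surface relation), giving 1024·π^2 ≈ 10106.5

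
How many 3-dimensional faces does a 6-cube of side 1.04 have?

Number of 3-faces = C(6,3) · 2^(6-3) = 20 · 8 = 160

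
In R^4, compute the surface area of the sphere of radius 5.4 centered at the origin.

|∂B_4(5.4)| ≈ 3108.21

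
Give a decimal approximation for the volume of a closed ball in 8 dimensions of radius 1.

Volume = π^{8/2}·(1)^8/Γ(5) = π^4/24 ≈ 4.05871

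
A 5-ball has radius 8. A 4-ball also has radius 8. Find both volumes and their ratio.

V_5(8) ≈ 172484. V_4(8) ≈ 20212.9. Ratio V_5/V_4 ≈ 8.533.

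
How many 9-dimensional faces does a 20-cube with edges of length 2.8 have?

Number of 9-faces = C(20,9) · 2^(20-9) = 167960 · 2048 = 343982080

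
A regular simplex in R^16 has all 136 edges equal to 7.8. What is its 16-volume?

For a regular n-simplex with edge a, V = (a^n / n!)·√((n+1)/2^n). With a=7.8, n=16: V ≈ 0.144504.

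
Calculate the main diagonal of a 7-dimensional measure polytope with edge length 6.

Diagonal = √7 · 6 ≈ 15.8745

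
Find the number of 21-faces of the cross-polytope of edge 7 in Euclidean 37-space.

Number of 21-faces = 2^(21+1) · C(37,21+1) = 4194304 · 9364199760 = 39276300510167040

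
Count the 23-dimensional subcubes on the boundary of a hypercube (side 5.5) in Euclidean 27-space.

f_23(27-cube) = (27 choose 23) · 2^4 = 280800.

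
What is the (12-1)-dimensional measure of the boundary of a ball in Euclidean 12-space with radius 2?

The surface area of an n-ball is 2π^(n/2) r^(n-1) / Γ(n/2). For n=12, r=2: 512·π^6/15 ≈ 32815.4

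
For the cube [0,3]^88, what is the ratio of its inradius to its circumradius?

For an n-cube of any side s, the inradius is s/2 and the circumradius is s√n/2, so the ratio is 1/√88 ≈ 0.1066.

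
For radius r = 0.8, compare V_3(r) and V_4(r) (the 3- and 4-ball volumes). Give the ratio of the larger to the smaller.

V_3(0.8) ≈ 2.14466, V_4(0.8) ≈ 2.02129. The 3-ball is larger by a factor of 1.061.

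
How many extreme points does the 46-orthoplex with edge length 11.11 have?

An n-cross-polytope has 2n vertices; here n = 46, giving 92.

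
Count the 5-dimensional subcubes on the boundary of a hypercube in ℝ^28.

Number of 5-faces = C(28,5) · 2^(28-5) = 98280 · 8388608 = 824432394240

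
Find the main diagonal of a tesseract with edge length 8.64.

||(8.64,8.64,...,8.64)|| = √(4)·8.64 = 17.28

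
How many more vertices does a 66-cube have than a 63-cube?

The 66-cube has 2^66 = 73786976294838206464 vertices. The 63-cube has 2^63 = 9223372036854775808 vertices. Difference: 73786976294838206464 - 9223372036854775808 = 64563604257983430656.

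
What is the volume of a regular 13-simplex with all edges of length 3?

V_13 = √(14) · 3^13 / (13! · 2^(13/2)) ≈ 1.05844e-05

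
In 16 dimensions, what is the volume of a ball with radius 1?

V = π^8/40320 ≈ 0.235331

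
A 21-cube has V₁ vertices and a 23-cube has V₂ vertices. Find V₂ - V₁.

V₁ = 2^21 = 2097152. V₂ = 2^23 = 8388608. V₂ - V₁ = 6291456.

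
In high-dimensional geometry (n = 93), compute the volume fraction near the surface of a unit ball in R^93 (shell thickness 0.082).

1 - (1-0.082)^93 ≈ 0.99965 ≈ 99.9650%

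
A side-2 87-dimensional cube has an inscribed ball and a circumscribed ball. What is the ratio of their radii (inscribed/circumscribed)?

r_in / r_out = (2/2) / (2√87/2) = 1/√87 ≈ 0.107211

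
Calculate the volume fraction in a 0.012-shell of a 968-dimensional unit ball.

1 - (1-0.012)^968 ≈ 0.999992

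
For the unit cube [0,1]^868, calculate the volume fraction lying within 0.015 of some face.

Shell fraction = 1 - (1-0.03)^868 ≈ 1 - 3.295e-12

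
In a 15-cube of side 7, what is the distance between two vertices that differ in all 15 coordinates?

d = √(7² + 7² + ... + 7²) [15 terms] = √(15·7²) = 7√15 ≈ 27.1109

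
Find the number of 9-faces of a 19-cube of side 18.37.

Choose 9 of 19 axes to span the face (C(19,9) = 92378 ways), then fix each of the remaining 10 coordinates at one of its two extreme values (2^10 = 1024 ways): 92378·1024 = 94595072.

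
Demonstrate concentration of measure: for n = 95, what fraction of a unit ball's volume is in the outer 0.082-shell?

1 - (1-0.082)^95 ≈ 0.999705 ≈ 99.9705%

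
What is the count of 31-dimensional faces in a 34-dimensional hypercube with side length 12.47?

Choose 31 of 34 axes to span the face (C(34,31) = 5984 ways), then fix each of the remaining 3 coordinates at one of its two extreme values (2^3 = 8 ways): 5984·8 = 47872.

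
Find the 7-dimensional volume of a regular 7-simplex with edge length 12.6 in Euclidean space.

For a regular n-simplex with edge a, V = (a^n / n!)·√((n+1)/2^n). With a=12.6, n=7: V ≈ 2500.94.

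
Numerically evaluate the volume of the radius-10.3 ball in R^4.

Volume = π^{4/2}·(10.3)^4/Γ(3) ≈ 55541.6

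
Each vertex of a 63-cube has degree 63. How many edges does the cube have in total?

Each of the 2^63 = 9223372036854775808 vertices has degree 63; total edges = 63·2^63/2 = 290536219160925437952.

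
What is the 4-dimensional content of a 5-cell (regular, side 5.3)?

Volume = 5.3^4 · √(5/2^4) / 4! ≈ 18.3788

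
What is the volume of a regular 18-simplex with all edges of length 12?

V_18 = √(19) · 12^18 / (18! · 2^(18/2)) ≈ 35.402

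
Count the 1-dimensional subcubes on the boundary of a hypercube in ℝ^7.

Number of 1-faces = C(7,1) · 2^(7-1) = 7 · 64 = 448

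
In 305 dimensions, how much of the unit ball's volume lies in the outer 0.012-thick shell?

V(inner)/V(outer) = ((1-0.012)/1)^305 ≈ 0.02517, so the shell fraction is 0.974831.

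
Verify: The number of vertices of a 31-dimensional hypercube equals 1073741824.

False. The 31-cube has 2^31 = 2147483648 vertices.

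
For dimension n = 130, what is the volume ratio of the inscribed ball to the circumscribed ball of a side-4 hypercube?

Volume scales as r^n, and r_in/r_out = 1/√130, giving (1/√130)^130 ≈ 3.92358e-138.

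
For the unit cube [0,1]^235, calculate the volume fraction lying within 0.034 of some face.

1 - (1 - 2·0.034)^235 = 1 - 0.932^235 ≈ 0.999999935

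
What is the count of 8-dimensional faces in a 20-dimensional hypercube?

f_8(20-cube) = (20 choose 8) · 2^12 = 515973120.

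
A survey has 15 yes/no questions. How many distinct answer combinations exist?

An n-cube has 2^n vertices; for n = 15 that is 2^15 = 32768.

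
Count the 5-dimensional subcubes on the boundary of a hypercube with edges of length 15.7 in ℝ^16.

Number of 5-faces = C(16,5) · 2^(16-5) = 4368 · 2048 = 8945664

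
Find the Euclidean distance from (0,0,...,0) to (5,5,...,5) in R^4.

The space diagonal of an n-cube of side s is s√n. Here 5·√4 = 10.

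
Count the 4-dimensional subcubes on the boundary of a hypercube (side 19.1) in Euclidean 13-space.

Number of 4-faces = C(13,4) · 2^(13-4) = 715 · 512 = 366080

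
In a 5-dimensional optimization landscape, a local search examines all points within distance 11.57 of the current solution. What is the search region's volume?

V_5(11.57) = π^(5/2) · (11.57)^5 / Γ(5/2 + 1) ≈ 1.09135e+06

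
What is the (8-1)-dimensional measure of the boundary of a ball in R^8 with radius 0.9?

|∂B_8(0.9)| ≈ 15.5302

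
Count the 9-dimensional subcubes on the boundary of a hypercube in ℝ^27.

f_9(27-cube) = (27 choose 9) · 2^18 = 1228623052800.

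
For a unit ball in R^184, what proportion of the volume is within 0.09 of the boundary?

Shell fraction = 1 - (1-0.09)^184 ≈ 0.9999999709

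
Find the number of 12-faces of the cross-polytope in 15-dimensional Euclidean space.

Each 12-face is the convex hull of 13 vertices, one chosen as ±e_i from each of 13 distinct axes: 2^13·C(15,13) = 860160.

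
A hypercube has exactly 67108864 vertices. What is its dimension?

2^n = 67108864 ⇒ n = log_2(67108864) = 26.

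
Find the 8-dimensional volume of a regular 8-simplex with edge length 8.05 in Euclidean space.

Volume = 8.05^8 · √(9/2^8) / 8! ≈ 82.0064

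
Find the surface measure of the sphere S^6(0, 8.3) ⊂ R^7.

S = n·V_n(r)/r = 7·V_7(8.3)/8.3 (volume-to-surface relation), giving 1.0813e+07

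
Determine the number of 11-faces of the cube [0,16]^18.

Choose 11 of 18 axes to span the face (C(18,11) = 31824 ways), then fix each of the remaining 7 coordinates at one of its two extreme values (2^7 = 128 ways): 31824·128 = 4073472.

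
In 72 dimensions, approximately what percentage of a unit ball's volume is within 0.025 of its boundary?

1 - (1-0.025)^72 ≈ 0.838441 ≈ 83.84%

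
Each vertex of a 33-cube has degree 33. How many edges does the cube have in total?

The 33-cube has n·2^(n-1) = 33·2^32 = 33·4294967296 = 141733920768 edges.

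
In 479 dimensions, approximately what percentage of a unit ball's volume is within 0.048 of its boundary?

1 - (1-0.048)^479 ≈ 1 - 5.849e-11 ≈ (100 - 5.85e-09)%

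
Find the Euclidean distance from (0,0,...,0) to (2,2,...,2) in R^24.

Diagonal = √24 · 2 ≈ 9.79796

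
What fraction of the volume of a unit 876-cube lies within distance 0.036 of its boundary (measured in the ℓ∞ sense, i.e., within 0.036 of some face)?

Shell fraction = 1 - (1-0.072)^876 ≈ 1 - 3.733e-29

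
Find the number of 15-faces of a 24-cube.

Choose 15 of 24 axes to span the face (C(24,15) = 1307504 ways), then fix each of the remaining 9 coordinates at one of its two extreme values (2^9 = 512 ways): 1307504·512 = 669442048.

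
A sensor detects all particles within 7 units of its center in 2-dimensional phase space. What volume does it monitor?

V = 49·π ≈ 153.938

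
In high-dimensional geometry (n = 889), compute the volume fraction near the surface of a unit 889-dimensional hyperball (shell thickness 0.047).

1 - (1-0.047)^889 ≈ 1 - 2.592e-19 ≈ 100.000000%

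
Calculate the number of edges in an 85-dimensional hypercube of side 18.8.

An n-cube has n·2^(n-1) edges. With n = 85: 85·19342813113834066795298816 = 1644139114675895677600399360.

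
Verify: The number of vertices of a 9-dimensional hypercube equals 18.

False. The 9-cube has 2^9 = 512 vertices.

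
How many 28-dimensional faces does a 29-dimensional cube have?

Choose 28 of 29 axes to span the face (C(29,28) = 29 ways), then fix each of the remaining 1 coordinate at one of its two extreme values (2^1 = 2 ways): 29·2 = 58.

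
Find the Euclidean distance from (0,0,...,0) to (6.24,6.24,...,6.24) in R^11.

Diagonal = √11 · 6.24 ≈ 20.6957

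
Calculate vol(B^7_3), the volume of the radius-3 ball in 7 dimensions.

V_7(3) = π^(7/2) · (3)^7 / Γ(7/2 + 1) = 11664·π^3/35 ≈ 10333.1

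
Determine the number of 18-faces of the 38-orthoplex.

An n-cross-polytope has 2^(k+1)·C(n,k+1) k-faces. Here 2^19·C(38,19) = 524288·35345263800 = 18531097667174400.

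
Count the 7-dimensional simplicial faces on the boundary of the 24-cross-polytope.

Each 7-face is the convex hull of 8 vertices, one chosen as ±e_i from each of 8 distinct axes: 2^8·C(24,8) = 188280576.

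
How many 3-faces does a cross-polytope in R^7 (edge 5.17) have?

f_3(7-orthoplex) = 2^4 · (7 choose 4) = 560.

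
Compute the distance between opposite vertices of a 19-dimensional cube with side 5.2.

d = √(5.2² + 5.2² + ... + 5.2²) [19 terms] = √(19·5.2²) = 5.2√19 ≈ 22.6663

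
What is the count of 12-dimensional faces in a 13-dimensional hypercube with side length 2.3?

f_12(13-cube) = (13 choose 12) · 2^1 = 26.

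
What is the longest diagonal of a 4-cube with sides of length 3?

Diagonal = √4 · 3 = 6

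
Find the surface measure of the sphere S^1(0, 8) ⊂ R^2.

S = n·V_n(r)/r = 2·V_2(8)/8 (volume-to-surface relation), giving 2πr = 2π·8 ≈ 50.2655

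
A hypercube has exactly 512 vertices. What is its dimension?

2^n = 512 ⇒ n = log_2(512) = 9.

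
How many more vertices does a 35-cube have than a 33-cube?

The 35-cube has 2^35 = 34359738368 vertices. The 33-cube has 2^33 = 8589934592 vertices. Difference: 34359738368 - 8589934592 = 25769803776.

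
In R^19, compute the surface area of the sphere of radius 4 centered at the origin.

S_19(4) = 2·π^(19/2)·(4)^18 / Γ(19/2) = 70368744177664·π^9/34459425 ≈ 6.08724e+10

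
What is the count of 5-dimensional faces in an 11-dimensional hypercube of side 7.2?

Number of 5-faces = C(11,5) · 2^(11-5) = 462 · 64 = 29568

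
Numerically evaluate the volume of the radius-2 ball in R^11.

Volume = π^{11/2}·(2)^11/Γ(13/2) = 131072·π^5/10395 ≈ 3858.64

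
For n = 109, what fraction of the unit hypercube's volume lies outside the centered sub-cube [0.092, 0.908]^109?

Shell fraction = 1 - (1-0.184)^109 ≈ 1 - 2.367e-10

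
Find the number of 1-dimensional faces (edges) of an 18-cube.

An n-cube has n·2^(n-1) edges. With n = 18: 18·131072 = 2359296.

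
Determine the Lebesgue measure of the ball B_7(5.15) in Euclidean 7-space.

V_7(5.15) = π^(7/2) · (5.15)^7 / Γ(7/2 + 1) ≈ 453974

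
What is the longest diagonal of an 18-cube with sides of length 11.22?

Diagonal = √18 · 11.22 ≈ 47.6024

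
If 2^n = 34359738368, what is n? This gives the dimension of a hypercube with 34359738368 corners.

The n-cube has 2^n vertices, and 34359738368 = 2^35, so n = 35.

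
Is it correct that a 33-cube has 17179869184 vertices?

False. The 33-cube has 2^33 = 8589934592 vertices.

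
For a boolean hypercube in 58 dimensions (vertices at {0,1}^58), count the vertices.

An n-cube has 2^n vertices; for n = 58 that is 2^58 = 288230376151711744.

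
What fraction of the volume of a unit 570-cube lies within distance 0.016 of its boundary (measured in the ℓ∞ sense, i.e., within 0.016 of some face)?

The inner cube has side 1-2·0.016 = 0.968 and volume (0.968)^570 ≈ 8.891e-09, so the shell holds 0.9999999911 of the volume.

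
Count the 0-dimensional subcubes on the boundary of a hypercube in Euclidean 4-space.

Choose 0 of 4 axes to span the face (C(4,0) = 1 way), then fix each of the remaining 4 coordinates at one of its two extreme values (2^4 = 16 ways): 1·16 = 16.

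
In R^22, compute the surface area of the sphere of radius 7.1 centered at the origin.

S = n·V_n(r)/r = 22·V_22(7.1)/7.1 (volume-to-surface relation), giving 1.21995e+17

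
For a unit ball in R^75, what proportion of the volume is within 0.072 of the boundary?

1 - (1-0.072)^75 ≈ 0.996318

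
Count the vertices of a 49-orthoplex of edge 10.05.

The vertices are ±e_1, ..., ±e_49, so there are 2·49 = 98.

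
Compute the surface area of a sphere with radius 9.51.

The surface area of an n-ball is 2π^(n/2) r^(n-1) / Γ(n/2). For n=3, r=9.51: 4πr² = 4π·(9.51)² ≈ 1136.5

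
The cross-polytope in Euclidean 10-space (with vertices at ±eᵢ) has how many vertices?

Number of vertices = 2n = 20.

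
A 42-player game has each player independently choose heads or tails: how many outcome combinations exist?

Number of vertices = 2^42 = 4398046511104.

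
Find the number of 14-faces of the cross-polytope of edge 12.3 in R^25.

Number of 14-faces = 2^(14+1) · C(25,14+1) = 32768 · 3268760 = 107110727680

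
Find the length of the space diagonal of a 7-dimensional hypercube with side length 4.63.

d = √(4.63² + 4.63² + ... + 4.63²) [7 terms] = √(7·4.63²) = 4.63√7 ≈ 12.2498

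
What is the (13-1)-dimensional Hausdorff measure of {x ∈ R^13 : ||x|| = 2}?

S_13(2) = 2·π^(13/2)·(2)^12 / Γ(13/2) = 524288·π^6/10395 ≈ 48489.2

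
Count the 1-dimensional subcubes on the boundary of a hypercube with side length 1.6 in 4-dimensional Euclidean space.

Choose 1 of 4 axes to span the face (C(4,1) = 4 ways), then fix each of the remaining 3 coordinates at one of its two extreme values (2^3 = 8 ways): 4·8 = 32.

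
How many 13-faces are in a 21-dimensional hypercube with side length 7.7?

f_13(21-cube) = (21 choose 13) · 2^8 = 52093440.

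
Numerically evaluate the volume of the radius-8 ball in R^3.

The n-ball volume is π^(n/2)·r^n/Γ(n/2+1). With n=3, r=8: V = 2048·π/3 ≈ 2144.66.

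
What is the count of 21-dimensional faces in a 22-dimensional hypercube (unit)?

Choose 21 of 22 axes to span the face (C(22,21) = 22 ways), then fix each of the remaining 1 coordinate at one of its two extreme values (2^1 = 2 ways): 22·2 = 44.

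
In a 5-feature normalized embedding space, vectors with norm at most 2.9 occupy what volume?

The n-ball volume is π^(n/2)·r^n/Γ(n/2+1). With n=5, r=2.9: V ≈ 1079.66.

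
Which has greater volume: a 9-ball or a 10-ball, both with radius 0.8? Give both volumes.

V_9(0.8) ≈ 0.442718. V_10(0.8) ≈ 0.273822. The 9-ball is larger.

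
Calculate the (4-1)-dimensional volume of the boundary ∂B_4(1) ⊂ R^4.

The surface area of an n-ball is 2π^(n/2) r^(n-1) / Γ(n/2). For n=4, r=1: 2·π^2 ≈ 19.7392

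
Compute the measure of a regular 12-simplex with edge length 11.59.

Volume = 11.59^12 · √(13/2^12) / 12! ≈ 690.965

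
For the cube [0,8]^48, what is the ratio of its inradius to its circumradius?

Ratio = (s/2)/(s√48/2) = 48^(-1/2) ≈ 0.144338.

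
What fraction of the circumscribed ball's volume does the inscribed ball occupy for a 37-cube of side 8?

Volume scales as r^n, and r_in/r_out = 1/√37, giving (1/√37)^37 ≈ 9.73348e-30.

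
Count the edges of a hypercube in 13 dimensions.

The 13-cube has n·2^(n-1) = 13·2^12 = 13·4096 = 53248 edges.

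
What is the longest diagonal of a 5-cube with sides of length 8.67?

Diagonal = √5 · 8.67 ≈ 19.3867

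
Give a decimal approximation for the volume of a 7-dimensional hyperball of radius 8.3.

The n-ball volume is π^(n/2)·r^n/Γ(n/2+1). With n=7, r=8.3: V ≈ 1.28211e+07.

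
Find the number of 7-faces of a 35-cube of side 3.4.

An n-cube has C(n,k)·2^(n-k) k-faces. Here C(35,7)·2^28 = 6724520·268435456 = 1805099592581120.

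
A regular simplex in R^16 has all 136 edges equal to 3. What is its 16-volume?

Volume = 3^16 · √(17/2^16) / 16! ≈ 3.31364e-08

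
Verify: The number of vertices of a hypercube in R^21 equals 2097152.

True. The 21-cube has 2^21 = 2097152 vertices.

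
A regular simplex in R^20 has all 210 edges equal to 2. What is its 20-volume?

Volume = 2^20 · √(21/2^20) / 20! ≈ 1.92879e-15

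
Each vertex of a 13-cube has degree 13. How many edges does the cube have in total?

An n-cube has n·2^(n-1) edges. With n = 13: 13·4096 = 53248.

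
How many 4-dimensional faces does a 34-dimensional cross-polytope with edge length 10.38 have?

f_4(34-orthoplex) = 2^5 · (34 choose 5) = 8904192.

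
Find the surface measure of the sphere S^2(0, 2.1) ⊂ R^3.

|∂B_3(2.1)| = 4πr² = 4π·(2.1)² ≈ 55.4177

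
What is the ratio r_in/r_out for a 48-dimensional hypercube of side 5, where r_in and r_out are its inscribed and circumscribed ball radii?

r_in / r_out = (5/2) / (5√48/2) = 1/√48 ≈ 0.144338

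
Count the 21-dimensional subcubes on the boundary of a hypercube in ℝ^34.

Number of 21-faces = C(34,21) · 2^(34-21) = 927983760 · 8192 = 7602042961920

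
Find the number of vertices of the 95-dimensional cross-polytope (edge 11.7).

An n-cross-polytope has 2n vertices; here n = 95, giving 190.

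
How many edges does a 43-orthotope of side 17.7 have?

An n-cube has n·2^(n-1) edges. With n = 43: 43·4398046511104 = 189115999977472.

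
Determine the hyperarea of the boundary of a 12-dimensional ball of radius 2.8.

S = n·V_n(r)/r = 12·V_12(2.8)/2.8 (volume-to-surface relation), giving 1.32888e+06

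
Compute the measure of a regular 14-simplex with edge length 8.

V_14 = √(15) · 8^14 / (14! · 2^(14/2)) ≈ 1.52647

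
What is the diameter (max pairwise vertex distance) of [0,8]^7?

d = √(8² + 8² + ... + 8²) [7 terms] = √(7·8²) = 8√7 ≈ 21.166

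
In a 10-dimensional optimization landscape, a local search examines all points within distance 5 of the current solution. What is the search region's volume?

Volume = π^{10/2}·(5)^10/Γ(6) = 1953125·π^5/24 ≈ 2.49039e+07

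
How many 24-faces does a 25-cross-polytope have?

Each 24-face is the convex hull of 25 vertices, one chosen as ±e_i from each of 25 distinct axes: 2^25·C(25,25) = 33554432.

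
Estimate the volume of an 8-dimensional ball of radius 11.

The n-ball volume is π^(n/2)·r^n/Γ(n/2+1). With n=8, r=11: V = 214358881·π^4/24 ≈ 8.70021e+08.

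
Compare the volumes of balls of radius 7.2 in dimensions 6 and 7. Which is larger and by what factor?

V_6(7.2) ≈ 719935, V_7(7.2) ≈ 4.73923e+06. The 7-ball is larger by a factor of 6.583.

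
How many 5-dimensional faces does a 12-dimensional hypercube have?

An n-cube has C(n,k)·2^(n-k) k-faces. Here C(12,5)·2^7 = 792·128 = 101376.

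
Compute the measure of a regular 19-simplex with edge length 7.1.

Volume = 7.1^19 · √(20/2^19) / 19! ≈ 0.000757782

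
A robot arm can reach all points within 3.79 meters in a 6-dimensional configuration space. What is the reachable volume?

Volume = π^{6/2}·(3.79)^6/Γ(4) ≈ 15315.6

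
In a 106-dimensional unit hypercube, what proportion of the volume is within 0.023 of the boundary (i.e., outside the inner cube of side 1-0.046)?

The inner cube has side 1-2·0.023 = 0.954 and volume (0.954)^106 ≈ 0.006794, so the shell holds 0.993206 of the volume.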